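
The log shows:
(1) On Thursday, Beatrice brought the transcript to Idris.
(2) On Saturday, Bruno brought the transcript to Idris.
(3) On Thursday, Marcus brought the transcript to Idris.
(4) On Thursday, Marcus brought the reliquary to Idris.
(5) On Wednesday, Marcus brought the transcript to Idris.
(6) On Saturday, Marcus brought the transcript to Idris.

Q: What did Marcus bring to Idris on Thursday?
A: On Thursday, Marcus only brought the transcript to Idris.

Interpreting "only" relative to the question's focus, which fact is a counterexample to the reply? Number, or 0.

4

Answering "What did ...?" puts focus on the thing — here, "the transcript".
So "only" ranges over things; the rest (agent = Marcus, recipient = Idris, setting = on Thursday) is presupposed.
Fact (4) keeps agent = Marcus, recipient = Idris, setting = on Thursday but has thing = the reliquary; that refutes the reply.
(Fact (5) would refute a reading with focus on the setting — but that is not what the question asks.)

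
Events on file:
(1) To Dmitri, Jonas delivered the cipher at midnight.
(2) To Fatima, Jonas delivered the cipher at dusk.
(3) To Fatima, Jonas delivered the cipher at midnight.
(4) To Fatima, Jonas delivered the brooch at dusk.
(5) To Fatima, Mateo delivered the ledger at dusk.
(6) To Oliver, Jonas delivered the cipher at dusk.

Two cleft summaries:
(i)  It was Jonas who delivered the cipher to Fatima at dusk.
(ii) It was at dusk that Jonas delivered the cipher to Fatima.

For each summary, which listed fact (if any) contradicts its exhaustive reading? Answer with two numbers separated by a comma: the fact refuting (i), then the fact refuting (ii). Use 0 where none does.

0, 3

(i): focus "Jonas". No fact shares the cipher as thing and Fatima as recipient and at dusk as setting with a different agent. 0.
(ii): focus "at dusk". Looking for Jonas as agent and the cipher as thing and Fatima as recipient with some other setting — fact (3) has at midnight there. Refuted.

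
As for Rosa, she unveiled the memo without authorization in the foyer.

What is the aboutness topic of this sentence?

The construction explicitly marks "Rosa" as what the sentence is about — the topic.
The remainder of the clause is the comment (what is said about the topic).

Rosa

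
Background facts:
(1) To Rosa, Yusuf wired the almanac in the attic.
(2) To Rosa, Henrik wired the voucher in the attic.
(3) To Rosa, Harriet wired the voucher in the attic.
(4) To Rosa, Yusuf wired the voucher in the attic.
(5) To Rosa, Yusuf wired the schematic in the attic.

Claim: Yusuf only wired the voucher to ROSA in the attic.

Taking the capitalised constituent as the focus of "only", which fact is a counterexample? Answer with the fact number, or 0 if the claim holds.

0

Focus (in capitals) is "Rosa" — the recipient. "Only" excludes alternative recipients while holding fixed same agent, thing, setting (Yusuf / the voucher / in the attic).
Every other fact changes something in the background, not just the recipient. Nothing refutes the claim.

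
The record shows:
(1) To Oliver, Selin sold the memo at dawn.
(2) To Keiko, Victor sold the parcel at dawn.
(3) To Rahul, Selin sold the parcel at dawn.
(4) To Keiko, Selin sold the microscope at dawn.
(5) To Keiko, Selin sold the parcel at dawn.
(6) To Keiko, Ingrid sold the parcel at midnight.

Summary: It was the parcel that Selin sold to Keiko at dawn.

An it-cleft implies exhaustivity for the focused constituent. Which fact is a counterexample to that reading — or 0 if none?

The cleft puts "the parcel" in focus and presupposes the open proposition with same agent, recipient, setting (Selin / Keiko / at dawn).
Exhaustivity: the parcel is the only thing satisfying that background.
Fact (4) shares the background but with thing = the microscope; exhaustivity is violated.

4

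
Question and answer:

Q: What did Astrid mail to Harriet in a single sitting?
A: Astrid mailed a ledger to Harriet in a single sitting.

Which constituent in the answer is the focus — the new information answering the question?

The wh-word "what" asks about the direct object.
In the answer, "Astrid", "to Harriet" and "in a single sitting" are given — repeated from the question.
The constituent filling the direct object gap is "a ledger"; that is the focus and would carry nuclear stress.

a ledger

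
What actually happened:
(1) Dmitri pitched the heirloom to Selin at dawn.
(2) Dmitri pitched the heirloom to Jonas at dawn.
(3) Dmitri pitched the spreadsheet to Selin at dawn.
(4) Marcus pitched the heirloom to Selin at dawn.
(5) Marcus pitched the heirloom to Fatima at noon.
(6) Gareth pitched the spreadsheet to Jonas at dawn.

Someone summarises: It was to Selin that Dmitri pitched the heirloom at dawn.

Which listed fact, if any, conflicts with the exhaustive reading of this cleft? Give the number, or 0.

The cleft puts "Selin" in focus and presupposes the open proposition with Dmitri as agent and the heirloom as thing and at dawn as setting.
The exhaustive reading says no other recipient fits that background.
But fact (2) also has Dmitri as agent and the heirloom as thing and at dawn as setting, with recipient = Jonas — so the exhaustive reading fails.

2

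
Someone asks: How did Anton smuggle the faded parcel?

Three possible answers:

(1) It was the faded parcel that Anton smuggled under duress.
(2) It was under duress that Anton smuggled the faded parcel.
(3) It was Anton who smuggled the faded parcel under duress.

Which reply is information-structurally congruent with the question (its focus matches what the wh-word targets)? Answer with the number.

The question word "how" targets the manner.
Option (1) clefts "the faded parcel" — the direct object, not what was asked.
Option (2) clefts "under duress" — that matches what the question asks about.
Option (3) clefts "Anton" — the subject (agent), not what was asked.
So the congruent reply is (2).

2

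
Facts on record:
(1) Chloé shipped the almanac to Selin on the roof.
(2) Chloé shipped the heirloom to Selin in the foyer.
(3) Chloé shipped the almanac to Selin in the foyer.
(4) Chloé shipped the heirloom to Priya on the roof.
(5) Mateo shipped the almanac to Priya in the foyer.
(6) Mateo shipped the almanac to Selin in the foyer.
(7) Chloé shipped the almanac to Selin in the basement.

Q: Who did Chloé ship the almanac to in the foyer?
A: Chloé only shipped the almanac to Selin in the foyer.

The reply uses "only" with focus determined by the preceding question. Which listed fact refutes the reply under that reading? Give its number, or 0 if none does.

The question "Who did ... to ...?" targets the recipient, so in the reply the focus falls on "Selin".
So "only" ranges over recipients; the rest (Chloé as agent and the almanac as thing and in the foyer as setting) is presupposed.
No listed fact shares that background with another recipient. Nothing contradicts the reply.
(Fact (2) would refute a reading with focus on the thing — but that is not what the question asks.)

0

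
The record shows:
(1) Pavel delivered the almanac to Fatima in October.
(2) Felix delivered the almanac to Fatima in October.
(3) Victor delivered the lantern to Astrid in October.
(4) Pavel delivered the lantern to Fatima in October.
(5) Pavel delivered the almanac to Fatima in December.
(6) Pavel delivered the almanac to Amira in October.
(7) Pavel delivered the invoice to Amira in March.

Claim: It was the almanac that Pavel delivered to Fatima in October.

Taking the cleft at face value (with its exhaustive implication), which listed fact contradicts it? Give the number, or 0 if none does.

Focus of the cleft: "the almanac" (the thing). Presupposed background: agent = Pavel, recipient = Fatima, setting = in October.
The exhaustive reading says no other thing fits that background.
But fact (4) also has agent = Pavel, recipient = Fatima, setting = in October, with thing = the lantern — so the exhaustive reading fails.

4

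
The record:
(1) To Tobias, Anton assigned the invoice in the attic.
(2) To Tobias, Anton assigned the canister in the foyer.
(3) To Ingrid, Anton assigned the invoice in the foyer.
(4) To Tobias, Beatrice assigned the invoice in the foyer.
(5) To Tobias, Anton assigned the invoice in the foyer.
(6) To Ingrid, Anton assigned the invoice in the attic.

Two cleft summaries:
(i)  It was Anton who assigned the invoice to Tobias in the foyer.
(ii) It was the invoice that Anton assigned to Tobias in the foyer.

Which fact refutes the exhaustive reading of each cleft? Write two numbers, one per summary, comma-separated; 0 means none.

Summary (i) focuses "Anton" (the agent); background thing = the invoice, recipient = Tobias, setting = in the foyer. Fact (4) matches that background with agent = Beatrice — refutes (i).
Summary (ii) focuses "the invoice" (the thing); background agent = Anton, recipient = Tobias, setting = in the foyer. Fact (2) matches that background with thing = the canister — refutes (ii).

4, 2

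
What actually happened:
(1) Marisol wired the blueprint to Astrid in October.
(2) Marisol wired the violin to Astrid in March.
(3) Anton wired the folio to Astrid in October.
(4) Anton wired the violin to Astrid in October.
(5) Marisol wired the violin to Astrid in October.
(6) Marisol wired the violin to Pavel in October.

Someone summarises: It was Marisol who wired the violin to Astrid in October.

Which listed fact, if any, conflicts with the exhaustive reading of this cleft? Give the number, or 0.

Focus of the cleft: "Marisol" (the agent). Presupposed background: thing = the violin, recipient = Astrid, setting = in October.
Exhaustivity: Marisol is the only agent satisfying that background.
But fact (4) also has thing = the violin, recipient = Astrid, setting = in October, with agent = Anton — so the exhaustive reading fails.

4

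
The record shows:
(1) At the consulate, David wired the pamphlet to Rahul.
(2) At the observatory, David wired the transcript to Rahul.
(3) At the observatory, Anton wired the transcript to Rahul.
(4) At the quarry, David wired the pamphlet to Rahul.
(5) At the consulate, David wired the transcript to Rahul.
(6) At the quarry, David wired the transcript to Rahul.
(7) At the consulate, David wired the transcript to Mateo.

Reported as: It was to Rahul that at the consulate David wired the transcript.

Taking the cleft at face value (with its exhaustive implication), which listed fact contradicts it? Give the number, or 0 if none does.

Focus of the cleft: "Rahul" (the recipient). Presupposed background: agent = David, thing = the transcript, setting = at the consulate.
The exhaustive reading says no other recipient fits that background.
Fact (7) shares the background but with recipient = Mateo; exhaustivity is violated.

7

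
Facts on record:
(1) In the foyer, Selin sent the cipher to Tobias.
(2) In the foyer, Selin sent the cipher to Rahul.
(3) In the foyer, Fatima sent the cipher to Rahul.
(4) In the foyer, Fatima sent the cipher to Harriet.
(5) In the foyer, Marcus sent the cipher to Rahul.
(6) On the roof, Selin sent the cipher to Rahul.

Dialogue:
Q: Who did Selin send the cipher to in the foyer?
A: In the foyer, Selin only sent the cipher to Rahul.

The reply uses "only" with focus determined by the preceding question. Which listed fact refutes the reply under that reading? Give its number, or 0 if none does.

Answering "Who did ... to ...?" puts focus on the recipient — here, "Rahul".
"Only" then excludes alternative recipients while the background — same agent, thing, setting (Selin / the cipher / in the foyer) — is held fixed.
Fact (1) shares the background with a different recipient (Tobias) — counterexample.
(Fact (6) would refute a reading with focus on the setting — but that is not what the question asks.)

1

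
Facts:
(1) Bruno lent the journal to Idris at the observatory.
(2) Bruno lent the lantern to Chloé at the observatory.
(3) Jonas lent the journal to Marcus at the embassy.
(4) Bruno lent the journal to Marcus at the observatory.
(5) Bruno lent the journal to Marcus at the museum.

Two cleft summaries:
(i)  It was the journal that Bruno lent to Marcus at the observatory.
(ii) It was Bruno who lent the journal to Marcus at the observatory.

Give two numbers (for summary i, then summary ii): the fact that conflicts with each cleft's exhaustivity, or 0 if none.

Summary (i) focuses "the journal" (the thing); background Bruno as agent and Marcus as recipient and at the observatory as setting. No fact matches that background with a different thing, so 0.
Summary (ii) focuses "Bruno" (the agent); background the journal as thing and Marcus as recipient and at the observatory as setting. No fact matches that background with a different agent, so 0.

0, 0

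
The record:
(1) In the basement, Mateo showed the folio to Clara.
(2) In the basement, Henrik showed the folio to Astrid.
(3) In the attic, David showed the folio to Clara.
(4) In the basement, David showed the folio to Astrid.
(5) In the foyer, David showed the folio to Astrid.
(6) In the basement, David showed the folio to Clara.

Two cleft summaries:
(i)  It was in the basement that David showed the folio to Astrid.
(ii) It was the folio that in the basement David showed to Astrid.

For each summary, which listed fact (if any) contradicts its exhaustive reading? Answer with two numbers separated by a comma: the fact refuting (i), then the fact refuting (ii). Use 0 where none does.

(i): focus "in the basement". Looking for agent = David, thing = the folio, recipient = Astrid with some other setting — fact (5) has in the foyer there. Refuted.
(ii): focus "the folio". No fact shares agent = David, recipient = Astrid, setting = in the basement with a different thing. 0.

5, 0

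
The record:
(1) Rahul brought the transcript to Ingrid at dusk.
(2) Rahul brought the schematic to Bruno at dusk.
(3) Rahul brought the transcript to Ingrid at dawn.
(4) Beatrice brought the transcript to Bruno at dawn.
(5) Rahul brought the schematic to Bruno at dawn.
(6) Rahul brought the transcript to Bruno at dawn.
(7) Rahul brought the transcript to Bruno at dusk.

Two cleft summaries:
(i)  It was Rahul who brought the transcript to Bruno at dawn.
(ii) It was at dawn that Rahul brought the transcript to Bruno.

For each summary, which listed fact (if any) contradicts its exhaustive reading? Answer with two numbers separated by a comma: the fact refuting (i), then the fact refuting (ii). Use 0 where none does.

(i): focus "Rahul". Looking for same thing, recipient, setting (the transcript / Bruno / at dawn) with some other agent — fact (4) has Beatrice there. Refuted.
(ii): focus "at dawn". Looking for same agent, thing, recipient (Rahul / the transcript / Bruno) with some other setting — fact (7) has at dusk there. Refuted.

4, 7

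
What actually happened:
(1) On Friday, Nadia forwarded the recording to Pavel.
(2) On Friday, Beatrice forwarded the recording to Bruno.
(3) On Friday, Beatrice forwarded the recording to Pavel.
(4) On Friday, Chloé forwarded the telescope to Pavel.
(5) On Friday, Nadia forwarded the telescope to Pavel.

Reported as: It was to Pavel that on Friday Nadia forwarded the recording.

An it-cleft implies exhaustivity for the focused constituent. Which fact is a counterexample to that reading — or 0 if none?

0

The cleft puts "Pavel" in focus and presupposes the open proposition with Nadia as agent and the recording as thing and on Friday as setting.
Exhaustivity: Pavel is the only recipient satisfying that background.
Every other fact differs from the presupposition on some backgrounded slot, so none challenges the exhaustivity.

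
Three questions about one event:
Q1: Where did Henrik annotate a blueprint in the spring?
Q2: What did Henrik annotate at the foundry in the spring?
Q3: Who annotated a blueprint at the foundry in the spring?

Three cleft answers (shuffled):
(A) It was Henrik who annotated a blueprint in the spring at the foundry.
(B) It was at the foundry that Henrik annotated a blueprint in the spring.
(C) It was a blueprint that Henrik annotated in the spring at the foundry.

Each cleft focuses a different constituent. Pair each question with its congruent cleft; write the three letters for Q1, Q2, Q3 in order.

BCA

Q1 asks about the location; cleft (B) focuses "at the foundry", which is the location — so Q1 → B.
Q2 asks about the direct object; cleft (C) focuses "a blueprint", which is the direct object — so Q2 → C.
Q3 asks about the subject (agent); cleft (A) focuses "Henrik", which is the subject (agent) — so Q3 → A.
Mapping: Q1→B, Q2→C, Q3→A.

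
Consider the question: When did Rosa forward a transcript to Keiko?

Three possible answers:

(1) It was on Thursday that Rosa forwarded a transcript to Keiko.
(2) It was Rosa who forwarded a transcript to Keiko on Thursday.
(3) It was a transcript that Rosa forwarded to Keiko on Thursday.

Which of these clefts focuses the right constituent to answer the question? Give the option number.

1

The question word "when" targets the time.
Option (1) clefts "on Thursday" — that matches what the question asks about.
Option (2) clefts "Rosa" — the subject (agent), not what was asked.
Option (3) clefts "a transcript" — the direct object, not what was asked.
So the congruent reply is (1).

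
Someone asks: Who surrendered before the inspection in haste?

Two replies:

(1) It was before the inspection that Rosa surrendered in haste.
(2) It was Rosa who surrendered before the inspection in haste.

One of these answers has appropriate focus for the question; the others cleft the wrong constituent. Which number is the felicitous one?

2

The question word "who" targets the subject (agent).
Option (1) clefts "before the inspection" — the time, not what was asked.
Option (2) clefts "Rosa" — that matches what the question asks about.
So the congruent reply is (2).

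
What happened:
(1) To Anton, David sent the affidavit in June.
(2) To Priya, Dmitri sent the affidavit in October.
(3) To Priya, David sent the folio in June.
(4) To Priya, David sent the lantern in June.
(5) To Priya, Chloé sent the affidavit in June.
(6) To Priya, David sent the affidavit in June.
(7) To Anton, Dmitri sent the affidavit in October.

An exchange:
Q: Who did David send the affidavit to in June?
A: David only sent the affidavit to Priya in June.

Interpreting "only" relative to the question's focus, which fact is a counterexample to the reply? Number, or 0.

Answering "Who did ... to ...?" puts focus on the recipient — here, "Priya".
"Only" then excludes alternative recipients while the background — agent = David, thing = the affidavit, setting = in June — is held fixed.
Fact (1) shares the background with a different recipient (Anton) — counterexample.
(Fact (3) would refute a reading with focus on the thing — but that is not what the question asks.)

1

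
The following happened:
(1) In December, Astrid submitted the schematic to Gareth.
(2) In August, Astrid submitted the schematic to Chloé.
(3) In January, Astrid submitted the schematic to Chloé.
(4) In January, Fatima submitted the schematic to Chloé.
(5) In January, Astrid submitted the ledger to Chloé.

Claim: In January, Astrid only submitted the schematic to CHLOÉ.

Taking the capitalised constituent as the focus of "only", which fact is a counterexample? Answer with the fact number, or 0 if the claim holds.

0

Focus (in capitals) is "Chloé" — the recipient. "Only" excludes alternative recipients while holding fixed agent = Astrid, thing = the schematic, setting = in January.
No fact matches agent = Astrid, thing = the schematic, setting = in January with a different recipient — every other fact differs on at least one backgrounded slot. So no fact refutes it.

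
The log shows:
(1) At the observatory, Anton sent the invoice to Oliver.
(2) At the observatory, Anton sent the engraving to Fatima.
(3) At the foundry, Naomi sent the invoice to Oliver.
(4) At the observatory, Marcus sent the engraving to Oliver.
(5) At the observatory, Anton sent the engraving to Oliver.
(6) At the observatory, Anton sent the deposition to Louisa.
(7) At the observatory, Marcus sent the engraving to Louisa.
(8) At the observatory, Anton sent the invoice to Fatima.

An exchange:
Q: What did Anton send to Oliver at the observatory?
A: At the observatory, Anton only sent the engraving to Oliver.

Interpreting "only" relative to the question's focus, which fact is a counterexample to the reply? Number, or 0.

1

The question "What did ...?" targets the thing, so in the reply the focus falls on "the engraving".
"Only" then excludes alternative things while the background — agent = Anton, recipient = Oliver, setting = at the observatory — is held fixed.
Fact (1) shares the background with a different thing (the invoice) — counterexample.
(Fact (2) would refute a reading with focus on the recipient — but that is not what the question asks.)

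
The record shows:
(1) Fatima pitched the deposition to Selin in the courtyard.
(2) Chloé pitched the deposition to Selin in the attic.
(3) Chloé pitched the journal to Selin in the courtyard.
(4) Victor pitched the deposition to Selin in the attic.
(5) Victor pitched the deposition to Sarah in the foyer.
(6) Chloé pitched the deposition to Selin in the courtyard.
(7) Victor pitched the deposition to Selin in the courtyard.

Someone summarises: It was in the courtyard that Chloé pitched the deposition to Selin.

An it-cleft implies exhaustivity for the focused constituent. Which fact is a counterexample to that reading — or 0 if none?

2

The cleft puts "in the courtyard" in focus and presupposes the open proposition with same agent, thing, recipient (Chloé / the deposition / Selin).
The exhaustive reading says no other setting fits that background.
But fact (2) also has same agent, thing, recipient (Chloé / the deposition / Selin), with setting = in the attic — so the exhaustive reading fails.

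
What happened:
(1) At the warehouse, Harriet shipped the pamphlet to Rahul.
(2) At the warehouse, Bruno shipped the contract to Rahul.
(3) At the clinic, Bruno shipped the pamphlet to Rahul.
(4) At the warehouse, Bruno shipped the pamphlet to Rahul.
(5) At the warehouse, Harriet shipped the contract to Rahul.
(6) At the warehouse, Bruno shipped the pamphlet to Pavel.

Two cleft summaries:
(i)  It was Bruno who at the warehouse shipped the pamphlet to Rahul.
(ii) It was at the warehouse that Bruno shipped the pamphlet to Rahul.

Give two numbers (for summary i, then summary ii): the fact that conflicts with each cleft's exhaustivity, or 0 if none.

Summary (i) focuses "Bruno" (the agent); background thing = the pamphlet, recipient = Rahul, setting = at the warehouse. Fact (1) matches that background with agent = Harriet — refutes (i).
Summary (ii) focuses "at the warehouse" (the setting); background agent = Bruno, thing = the pamphlet, recipient = Rahul. Fact (3) matches that background with setting = at the clinic — refutes (ii).

1, 3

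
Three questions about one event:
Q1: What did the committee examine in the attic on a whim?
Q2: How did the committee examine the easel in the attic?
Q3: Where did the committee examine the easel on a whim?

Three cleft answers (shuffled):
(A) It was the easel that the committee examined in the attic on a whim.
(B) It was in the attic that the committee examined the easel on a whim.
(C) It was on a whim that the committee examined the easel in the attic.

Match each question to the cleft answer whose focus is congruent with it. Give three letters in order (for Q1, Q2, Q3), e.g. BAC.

ACB

Q1 asks about the direct object; cleft (A) focuses "the easel", which is the direct object — so Q1 → A.
Q2 asks about the manner; cleft (C) focuses "on a whim", which is the manner — so Q2 → C.
Q3 asks about the location; cleft (B) focuses "in the attic", which is the location — so Q3 → B.
Mapping: Q1→A, Q2→C, Q3→B.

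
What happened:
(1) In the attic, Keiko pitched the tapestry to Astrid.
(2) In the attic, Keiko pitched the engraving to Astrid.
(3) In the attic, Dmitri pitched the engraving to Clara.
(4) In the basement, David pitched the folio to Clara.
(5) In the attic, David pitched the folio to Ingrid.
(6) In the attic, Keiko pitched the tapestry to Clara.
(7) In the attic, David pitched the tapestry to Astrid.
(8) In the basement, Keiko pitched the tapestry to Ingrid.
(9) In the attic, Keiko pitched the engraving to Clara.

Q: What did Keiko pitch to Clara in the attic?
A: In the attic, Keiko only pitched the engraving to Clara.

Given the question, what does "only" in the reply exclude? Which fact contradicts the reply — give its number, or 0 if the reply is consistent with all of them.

The question "What did ...?" targets the thing, so in the reply the focus falls on "the engraving".
So "only" ranges over things; the rest (same agent, recipient, setting (Keiko / Clara / in the attic)) is presupposed.
Fact (6) shares the background with a different thing (the tapestry) — counterexample.
(Fact (2) would refute a reading with focus on the recipient — but that is not what the question asks.)

6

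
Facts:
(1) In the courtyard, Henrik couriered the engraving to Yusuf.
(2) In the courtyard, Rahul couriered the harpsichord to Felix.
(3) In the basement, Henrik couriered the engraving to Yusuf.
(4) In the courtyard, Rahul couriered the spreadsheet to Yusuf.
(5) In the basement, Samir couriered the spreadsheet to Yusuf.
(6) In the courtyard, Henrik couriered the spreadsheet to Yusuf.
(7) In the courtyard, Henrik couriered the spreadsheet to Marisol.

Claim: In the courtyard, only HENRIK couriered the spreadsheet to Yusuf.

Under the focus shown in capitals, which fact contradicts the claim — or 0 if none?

4

Focus (in capitals) is "Henrik" — the agent. "Only" excludes alternative agents while holding fixed same thing, recipient, setting (the spreadsheet / Yusuf / in the courtyard).
Fact (4) matches on same thing, recipient, setting (the spreadsheet / Yusuf / in the courtyard), but has agent = Rahul instead. That refutes the claim.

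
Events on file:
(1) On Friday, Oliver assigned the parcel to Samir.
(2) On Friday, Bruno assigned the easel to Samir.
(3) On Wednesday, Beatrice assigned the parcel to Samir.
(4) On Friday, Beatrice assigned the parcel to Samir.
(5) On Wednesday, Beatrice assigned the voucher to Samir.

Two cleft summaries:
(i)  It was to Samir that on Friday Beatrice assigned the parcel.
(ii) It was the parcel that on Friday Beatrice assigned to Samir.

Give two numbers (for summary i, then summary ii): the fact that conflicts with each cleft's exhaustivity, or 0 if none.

Summary (i) focuses "Samir" (the recipient); background Beatrice as agent and the parcel as thing and on Friday as setting. No fact matches that background with a different recipient, so 0.
Summary (ii) focuses "the parcel" (the thing); background Beatrice as agent and Samir as recipient and on Friday as setting. No fact matches that background with a different thing, so 0.

0, 0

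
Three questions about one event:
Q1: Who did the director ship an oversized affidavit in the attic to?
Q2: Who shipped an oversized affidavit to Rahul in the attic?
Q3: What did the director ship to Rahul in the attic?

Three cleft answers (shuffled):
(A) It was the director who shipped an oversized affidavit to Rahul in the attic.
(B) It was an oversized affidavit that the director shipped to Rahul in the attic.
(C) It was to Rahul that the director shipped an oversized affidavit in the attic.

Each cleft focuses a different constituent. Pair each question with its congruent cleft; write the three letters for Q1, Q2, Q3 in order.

CAB

Q1 asks about the recipient; cleft (C) focuses "to Rahul", which is the recipient — so Q1 → C.
Q2 asks about the subject (agent); cleft (A) focuses "the director", which is the subject (agent) — so Q2 → A.
Q3 asks about the direct object; cleft (B) focuses "an oversized affidavit", which is the direct object — so Q3 → B.
Mapping: Q1→C, Q2→A, Q3→B.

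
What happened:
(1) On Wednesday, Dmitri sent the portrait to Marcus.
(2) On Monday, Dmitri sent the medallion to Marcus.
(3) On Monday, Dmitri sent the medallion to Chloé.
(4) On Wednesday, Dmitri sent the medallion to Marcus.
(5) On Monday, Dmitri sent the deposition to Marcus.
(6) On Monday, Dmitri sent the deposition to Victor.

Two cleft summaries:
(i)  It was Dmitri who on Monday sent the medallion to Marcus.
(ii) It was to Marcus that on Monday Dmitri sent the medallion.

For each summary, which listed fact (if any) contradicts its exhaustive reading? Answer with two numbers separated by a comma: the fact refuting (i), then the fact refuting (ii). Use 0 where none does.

(i): focus "Dmitri". No fact shares the medallion as thing and Marcus as recipient and on Monday as setting with a different agent. 0.
(ii): focus "Marcus". Looking for Dmitri as agent and the medallion as thing and on Monday as setting with some other recipient — fact (3) has Chloé there. Refuted.

0, 3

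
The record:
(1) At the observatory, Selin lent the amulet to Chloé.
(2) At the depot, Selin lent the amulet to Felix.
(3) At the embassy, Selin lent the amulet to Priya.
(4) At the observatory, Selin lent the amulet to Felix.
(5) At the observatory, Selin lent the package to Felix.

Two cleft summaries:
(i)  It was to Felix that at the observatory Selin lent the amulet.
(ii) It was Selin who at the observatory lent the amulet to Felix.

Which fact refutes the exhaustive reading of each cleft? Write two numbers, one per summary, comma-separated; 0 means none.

Summary (i) focuses "Felix" (the recipient); background Selin as agent and the amulet as thing and at the observatory as setting. Fact (1) matches that background with recipient = Chloé — refutes (i).
Summary (ii) focuses "Selin" (the agent); background the amulet as thing and Felix as recipient and at the observatory as setting. No fact matches that background with a different agent, so 0.

1, 0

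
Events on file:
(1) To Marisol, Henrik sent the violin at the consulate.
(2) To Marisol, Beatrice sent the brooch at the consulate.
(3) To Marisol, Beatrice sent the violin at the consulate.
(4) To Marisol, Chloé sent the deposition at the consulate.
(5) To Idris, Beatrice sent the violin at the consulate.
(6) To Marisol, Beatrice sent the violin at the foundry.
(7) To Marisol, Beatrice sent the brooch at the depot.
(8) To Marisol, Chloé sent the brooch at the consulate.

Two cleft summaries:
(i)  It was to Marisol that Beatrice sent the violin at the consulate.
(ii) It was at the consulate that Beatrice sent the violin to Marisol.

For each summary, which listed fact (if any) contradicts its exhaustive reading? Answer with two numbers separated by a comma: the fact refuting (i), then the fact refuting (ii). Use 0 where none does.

5, 6

(i): focus "Marisol". Looking for Beatrice as agent and the violin as thing and at the consulate as setting with some other recipient — fact (5) has Idris there. Refuted.
(ii): focus "at the consulate". Looking for Beatrice as agent and the violin as thing and Marisol as recipient with some other setting — fact (6) has at the foundry there. Refuted.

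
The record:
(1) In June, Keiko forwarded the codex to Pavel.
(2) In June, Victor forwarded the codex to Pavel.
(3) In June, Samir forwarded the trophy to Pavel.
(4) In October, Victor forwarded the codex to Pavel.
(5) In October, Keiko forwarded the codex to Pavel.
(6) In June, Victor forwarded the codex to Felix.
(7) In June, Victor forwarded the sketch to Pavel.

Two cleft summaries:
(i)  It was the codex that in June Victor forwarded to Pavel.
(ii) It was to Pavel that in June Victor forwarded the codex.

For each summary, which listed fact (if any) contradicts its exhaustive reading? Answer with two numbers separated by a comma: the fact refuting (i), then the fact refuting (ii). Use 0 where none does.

7, 6

Summary (i) focuses "the codex" (the thing); background Victor as agent and Pavel as recipient and in June as setting. Fact (7) matches that background with thing = the sketch — refutes (i).
Summary (ii) focuses "Pavel" (the recipient); background Victor as agent and the codex as thing and in June as setting. Fact (6) matches that background with recipient = Felix — refutes (ii).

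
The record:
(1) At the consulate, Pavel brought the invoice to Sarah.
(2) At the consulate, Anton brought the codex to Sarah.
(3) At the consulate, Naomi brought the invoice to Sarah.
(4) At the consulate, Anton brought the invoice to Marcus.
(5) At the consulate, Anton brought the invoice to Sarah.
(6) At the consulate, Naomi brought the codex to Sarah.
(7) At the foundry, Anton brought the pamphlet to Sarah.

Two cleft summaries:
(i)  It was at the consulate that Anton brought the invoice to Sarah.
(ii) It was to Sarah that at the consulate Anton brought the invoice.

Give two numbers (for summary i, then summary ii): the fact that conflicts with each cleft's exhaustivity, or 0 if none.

0, 4

(i): focus "at the consulate". No fact shares agent = Anton, thing = the invoice, recipient = Sarah with a different setting. 0.
(ii): focus "Sarah". Looking for agent = Anton, thing = the invoice, setting = at the consulate with some other recipient — fact (4) has Marcus there. Refuted.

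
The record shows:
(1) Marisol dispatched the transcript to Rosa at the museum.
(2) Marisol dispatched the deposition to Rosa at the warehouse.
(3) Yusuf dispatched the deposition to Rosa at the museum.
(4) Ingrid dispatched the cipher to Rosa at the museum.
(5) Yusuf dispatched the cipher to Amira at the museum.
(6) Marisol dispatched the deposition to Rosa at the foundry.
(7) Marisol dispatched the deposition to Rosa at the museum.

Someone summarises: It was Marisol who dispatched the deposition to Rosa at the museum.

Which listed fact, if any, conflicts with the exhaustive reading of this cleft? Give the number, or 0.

3

Focus of the cleft: "Marisol" (the agent). Presupposed background: the deposition as thing and Rosa as recipient and at the museum as setting.
The exhaustive reading says no other agent fits that background.
But fact (3) also has the deposition as thing and Rosa as recipient and at the museum as setting, with agent = Yusuf — so the exhaustive reading fails.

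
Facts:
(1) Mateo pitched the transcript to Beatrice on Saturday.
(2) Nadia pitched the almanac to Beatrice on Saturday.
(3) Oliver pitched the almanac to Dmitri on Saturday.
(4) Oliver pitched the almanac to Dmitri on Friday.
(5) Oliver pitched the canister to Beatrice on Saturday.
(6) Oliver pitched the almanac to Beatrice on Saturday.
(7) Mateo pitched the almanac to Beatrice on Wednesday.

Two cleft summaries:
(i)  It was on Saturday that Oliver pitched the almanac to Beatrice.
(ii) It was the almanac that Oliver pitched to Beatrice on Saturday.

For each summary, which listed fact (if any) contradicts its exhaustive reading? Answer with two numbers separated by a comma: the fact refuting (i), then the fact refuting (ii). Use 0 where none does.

0, 5

Summary (i) focuses "on Saturday" (the setting); background agent = Oliver, thing = the almanac, recipient = Beatrice. No fact matches that background with a different setting, so 0.
Summary (ii) focuses "the almanac" (the thing); background agent = Oliver, recipient = Beatrice, setting = on Saturday. Fact (5) matches that background with thing = the canister — refutes (ii).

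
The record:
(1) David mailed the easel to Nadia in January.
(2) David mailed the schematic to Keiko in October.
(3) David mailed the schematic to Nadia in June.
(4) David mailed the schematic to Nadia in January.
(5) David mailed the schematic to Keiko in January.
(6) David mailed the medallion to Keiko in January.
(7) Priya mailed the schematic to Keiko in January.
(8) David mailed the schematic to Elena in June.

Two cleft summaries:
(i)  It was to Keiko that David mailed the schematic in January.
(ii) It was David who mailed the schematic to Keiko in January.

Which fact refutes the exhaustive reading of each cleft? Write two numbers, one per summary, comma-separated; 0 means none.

(i): focus "Keiko". Looking for same agent, thing, setting (David / the schematic / in January) with some other recipient — fact (4) has Nadia there. Refuted.
(ii): focus "David". Looking for same thing, recipient, setting (the schematic / Keiko / in January) with some other agent — fact (7) has Priya there. Refuted.

4, 7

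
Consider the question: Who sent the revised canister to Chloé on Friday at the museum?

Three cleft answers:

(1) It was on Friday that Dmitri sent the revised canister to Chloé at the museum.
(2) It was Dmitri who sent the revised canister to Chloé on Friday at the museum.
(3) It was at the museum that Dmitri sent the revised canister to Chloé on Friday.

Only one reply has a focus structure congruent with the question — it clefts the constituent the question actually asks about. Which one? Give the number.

2

The question word "who" targets the subject (agent).
Option (1) clefts "on Friday" — the time, not what was asked.
Option (2) clefts "Dmitri" — that matches what the question asks about.
Option (3) clefts "at the museum" — the location, not what was asked.
So the congruent reply is (2).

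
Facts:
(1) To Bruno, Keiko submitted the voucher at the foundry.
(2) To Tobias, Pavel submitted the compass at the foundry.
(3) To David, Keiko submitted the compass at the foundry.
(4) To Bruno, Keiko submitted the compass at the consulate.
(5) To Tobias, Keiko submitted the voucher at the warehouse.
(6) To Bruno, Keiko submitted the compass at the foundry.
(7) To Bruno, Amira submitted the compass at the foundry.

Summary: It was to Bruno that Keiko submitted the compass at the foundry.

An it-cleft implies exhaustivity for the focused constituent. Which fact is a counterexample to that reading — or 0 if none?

Focus of the cleft: "Bruno" (the recipient). Presupposed background: agent = Keiko, thing = the compass, setting = at the foundry.
Exhaustivity: Bruno is the only recipient satisfying that background.
Fact (3) shares the background but with recipient = David; exhaustivity is violated.

3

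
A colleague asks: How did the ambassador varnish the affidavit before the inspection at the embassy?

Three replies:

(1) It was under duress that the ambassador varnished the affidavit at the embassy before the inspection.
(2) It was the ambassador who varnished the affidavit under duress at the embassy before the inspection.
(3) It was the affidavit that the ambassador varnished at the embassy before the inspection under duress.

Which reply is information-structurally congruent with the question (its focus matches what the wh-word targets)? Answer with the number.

The question word "how" targets the manner.
Option (1) clefts "under duress" — that matches what the question asks about.
Option (2) clefts "the ambassador" — the subject (agent), not what was asked.
Option (3) clefts "the affidavit" — the direct object, not what was asked.
So the congruent reply is (1).

1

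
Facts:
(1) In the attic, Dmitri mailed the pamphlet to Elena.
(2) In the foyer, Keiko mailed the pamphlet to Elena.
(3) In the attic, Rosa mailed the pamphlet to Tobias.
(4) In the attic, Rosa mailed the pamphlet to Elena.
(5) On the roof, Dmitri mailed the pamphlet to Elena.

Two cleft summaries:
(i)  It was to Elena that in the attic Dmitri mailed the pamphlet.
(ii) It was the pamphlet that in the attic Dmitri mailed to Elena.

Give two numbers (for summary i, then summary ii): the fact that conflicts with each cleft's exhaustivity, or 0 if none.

(i): focus "Elena". No fact shares agent = Dmitri, thing = the pamphlet, setting = in the attic with a different recipient. 0.
(ii): focus "the pamphlet". No fact shares agent = Dmitri, recipient = Elena, setting = in the attic with a different thing. 0.

0, 0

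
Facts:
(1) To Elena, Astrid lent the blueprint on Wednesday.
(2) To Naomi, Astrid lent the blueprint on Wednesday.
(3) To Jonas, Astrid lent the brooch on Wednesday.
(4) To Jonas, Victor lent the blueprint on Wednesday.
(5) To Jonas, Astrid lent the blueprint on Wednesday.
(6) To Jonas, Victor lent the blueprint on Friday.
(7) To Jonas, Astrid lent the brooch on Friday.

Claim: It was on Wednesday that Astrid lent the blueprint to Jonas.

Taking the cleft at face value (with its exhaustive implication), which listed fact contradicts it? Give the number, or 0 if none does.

Focus of the cleft: "on Wednesday" (the setting). Presupposed background: Astrid as agent and the blueprint as thing and Jonas as recipient.
Exhaustivity: on Wednesday is the only setting satisfying that background.
No listed fact matches the background with a different setting. Exhaustivity holds.

0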